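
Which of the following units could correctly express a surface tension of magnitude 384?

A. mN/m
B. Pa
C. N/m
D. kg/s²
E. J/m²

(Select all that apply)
A, C, D, E

surface tension has SI base units: kg / s^2

Checking each option against kg / s^2:
  A. mN/m: ✓ matches
  B. Pa: ✗ does not match
  C. N/m: ✓ matches
  D. kg/s²: ✓ matches
  E. J/m²: ✓ matches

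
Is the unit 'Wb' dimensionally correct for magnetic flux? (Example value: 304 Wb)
Yes

magnetic flux has SI base units: kg * m^2 / (A * s^2)
Wb reduces to the same SI base units, so it is a valid unit for magnetic flux.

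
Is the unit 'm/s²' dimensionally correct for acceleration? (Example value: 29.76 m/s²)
Yes

acceleration has SI base units: m / s^2
m/s² reduces to the same SI base units, so it is a valid unit for acceleration.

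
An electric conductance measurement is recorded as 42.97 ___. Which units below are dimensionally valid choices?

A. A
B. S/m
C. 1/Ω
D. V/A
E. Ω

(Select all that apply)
C

electric conductance has SI base units: A^2 * s^3 / (kg * m^2)

Checking each option against A^2 * s^3 / (kg * m^2):
  A. A: ✗ does not match
  B. S/m: ✗ does not match
  C. 1/Ω: ✓ matches
  D. V/A: ✗ does not match
  E. Ω: ✗ does not match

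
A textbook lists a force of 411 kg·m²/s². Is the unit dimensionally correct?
No

force has SI base units: kg * m / s^2
kg·m²/s² does NOT reduce to kg * m / s^2; a valid unit for force would be e.g. N.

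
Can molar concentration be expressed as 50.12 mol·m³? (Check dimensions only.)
No

molar concentration has SI base units: mol / m^3
mol·m³ does NOT reduce to mol / m^3; a valid unit for molar concentration would be e.g. mol/m³.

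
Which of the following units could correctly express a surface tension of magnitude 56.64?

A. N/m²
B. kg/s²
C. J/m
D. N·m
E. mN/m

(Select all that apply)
B, E

surface tension has SI base units: kg / s^2

Checking each option against kg / s^2:
  A. N/m²: ✗ does not match
  B. kg/s²: ✓ matches
  C. J/m: ✗ does not match
  D. N·m: ✗ does not match
  E. mN/m: ✓ matches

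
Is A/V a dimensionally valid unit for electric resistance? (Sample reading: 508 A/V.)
No

electric resistance has SI base units: kg * m^2 / (A^2 * s^3)
A/V does NOT reduce to kg * m^2 / (A^2 * s^3); a valid unit for electric resistance would be e.g. Ω.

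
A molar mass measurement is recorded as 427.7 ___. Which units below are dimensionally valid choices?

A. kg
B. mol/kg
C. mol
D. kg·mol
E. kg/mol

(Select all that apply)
E

molar mass has SI base units: kg / mol

Checking each option against kg / mol:
  A. kg: ✗ does not match
  B. mol/kg: ✗ does not match
  C. mol: ✗ does not match
  D. kg·mol: ✗ does not match
  E. kg/mol: ✓ matches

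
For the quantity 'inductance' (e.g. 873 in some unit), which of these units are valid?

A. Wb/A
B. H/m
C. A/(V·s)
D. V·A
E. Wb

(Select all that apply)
A

inductance has SI base units: kg * m^2 / (A^2 * s^2)

Checking each option against kg * m^2 / (A^2 * s^2):
  A. Wb/A: ✓ matches
  B. H/m: ✗ does not match
  C. A/(V·s): ✗ does not match
  D. V·A: ✗ does not match
  E. Wb: ✗ does not match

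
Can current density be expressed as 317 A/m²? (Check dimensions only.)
Yes

current density has SI base units: A / m^2
A/m² reduces to the same SI base units, so it is a valid unit for current density.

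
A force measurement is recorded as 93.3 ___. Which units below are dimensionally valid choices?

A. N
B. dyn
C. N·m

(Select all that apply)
A, B

force has SI base units: kg * m / s^2

Checking each option against kg * m / s^2:
  A. N: ✓ matches
  B. dyn: ✓ matches
  C. N·m: ✗ does not match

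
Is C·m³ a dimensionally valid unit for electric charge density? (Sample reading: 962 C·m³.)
No

electric charge density has SI base units: A * s / m^3
C·m³ does NOT reduce to A * s / m^3; a valid unit for electric charge density would be e.g. C/m³.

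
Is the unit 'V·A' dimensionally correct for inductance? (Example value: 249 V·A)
No

inductance has SI base units: kg * m^2 / (A^2 * s^2)
V·A does NOT reduce to kg * m^2 / (A^2 * s^2); a valid unit for inductance would be e.g. H.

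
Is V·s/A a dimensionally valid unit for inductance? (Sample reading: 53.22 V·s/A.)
Yes

inductance has SI base units: kg * m^2 / (A^2 * s^2)
V·s/A reduces to the same SI base units, so it is a valid unit for inductance.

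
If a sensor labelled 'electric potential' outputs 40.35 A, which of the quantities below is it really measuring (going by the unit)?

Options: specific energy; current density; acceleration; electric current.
electric current

electric potential should have units dimensionally equivalent to kg * m^2 / (A * s^3) (e.g. V).
The given unit 'A' reduces to A. Of the listed options, that is the dimensionality of electric current.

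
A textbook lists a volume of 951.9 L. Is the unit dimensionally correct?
Yes

volume has SI base units: m^3
L reduces to the same SI base units, so it is a valid unit for volume.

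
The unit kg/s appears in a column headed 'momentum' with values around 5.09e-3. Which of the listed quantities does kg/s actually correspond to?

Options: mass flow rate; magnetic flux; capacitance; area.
mass flow rate

momentum should have units dimensionally equivalent to kg * m / s (e.g. kg·m/s).
The given unit 'kg/s' reduces to kg / s. Of the listed options, that is the dimensionality of mass flow rate.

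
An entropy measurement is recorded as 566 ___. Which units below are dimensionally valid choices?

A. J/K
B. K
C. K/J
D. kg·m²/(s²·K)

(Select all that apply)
A, D

entropy has SI base units: kg * m^2 / (s^2 * K)

Checking each option against kg * m^2 / (s^2 * K):
  A. J/K: ✓ matches
  B. K: ✗ does not match
  C. K/J: ✗ does not match
  D. kg·m²/(s²·K): ✓ matches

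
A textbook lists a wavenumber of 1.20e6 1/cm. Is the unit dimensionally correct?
Yes

wavenumber has SI base units: 1 / m
1/cm reduces to the same SI base units, so it is a valid unit for wavenumber.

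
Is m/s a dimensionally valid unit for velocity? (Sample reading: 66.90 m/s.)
Yes

velocity has SI base units: m / s
m/s reduces to the same SI base units, so it is a valid unit for velocity.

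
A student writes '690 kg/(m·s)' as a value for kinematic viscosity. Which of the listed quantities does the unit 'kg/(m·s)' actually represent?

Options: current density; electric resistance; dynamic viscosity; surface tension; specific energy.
dynamic viscosity

kinematic viscosity should have units dimensionally equivalent to m^2 / s (e.g. m²/s).
The given unit 'kg/(m·s)' reduces to kg / (m * s). Of the listed options, that is the dimensionality of dynamic viscosity.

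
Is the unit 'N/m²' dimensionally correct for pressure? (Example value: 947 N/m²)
Yes

pressure has SI base units: kg / (m * s^2)
N/m² reduces to the same SI base units, so it is a valid unit for pressure.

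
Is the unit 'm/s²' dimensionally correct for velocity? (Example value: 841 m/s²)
No

velocity has SI base units: m / s
m/s² does NOT reduce to m / s; a valid unit for velocity would be e.g. m/s.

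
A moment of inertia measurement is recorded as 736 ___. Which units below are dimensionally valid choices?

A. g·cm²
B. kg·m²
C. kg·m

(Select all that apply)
A, B

moment of inertia has SI base units: kg * m^2

Checking each option against kg * m^2:
  A. g·cm²: ✓ matches
  B. kg·m²: ✓ matches
  C. kg·m: ✗ does not match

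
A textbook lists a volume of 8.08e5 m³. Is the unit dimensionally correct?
Yes

volume has SI base units: m^3
m³ reduces to the same SI base units, so it is a valid unit for volume.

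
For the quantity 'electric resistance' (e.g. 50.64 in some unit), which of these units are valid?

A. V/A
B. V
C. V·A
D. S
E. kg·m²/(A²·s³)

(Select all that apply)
A, E

electric resistance has SI base units: kg * m^2 / (A^2 * s^3)

Checking each option against kg * m^2 / (A^2 * s^3):
  A. V/A: ✓ matches
  B. V: ✗ does not match
  C. V·A: ✗ does not match
  D. S: ✗ does not match
  E. kg·m²/(A²·s³): ✓ matches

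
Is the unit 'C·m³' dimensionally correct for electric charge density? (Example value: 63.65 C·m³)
No

electric charge density has SI base units: A * s / m^3
C·m³ does NOT reduce to A * s / m^3; a valid unit for electric charge density would be e.g. C/m³.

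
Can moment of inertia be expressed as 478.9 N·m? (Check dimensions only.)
No

moment of inertia has SI base units: kg * m^2
N·m does NOT reduce to kg * m^2; a valid unit for moment of inertia would be e.g. kg·m².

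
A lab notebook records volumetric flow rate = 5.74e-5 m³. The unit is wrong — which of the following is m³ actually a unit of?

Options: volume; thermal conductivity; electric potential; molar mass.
volume

volumetric flow rate should have units dimensionally equivalent to m^3 / s (e.g. m³/s).
The given unit 'm³' reduces to m^3. Of the listed options, that is the dimensionality of volume.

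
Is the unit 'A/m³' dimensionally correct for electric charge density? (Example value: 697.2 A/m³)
No

electric charge density has SI base units: A * s / m^3
A/m³ does NOT reduce to A * s / m^3; a valid unit for electric charge density would be e.g. C/m³.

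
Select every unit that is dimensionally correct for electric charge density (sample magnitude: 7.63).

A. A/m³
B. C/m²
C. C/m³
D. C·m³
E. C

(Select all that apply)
C

electric charge density has SI base units: A * s / m^3

Checking each option against A * s / m^3:
  A. A/m³: ✗ does not match
  B. C/m²: ✗ does not match
  C. C/m³: ✓ matches
  D. C·m³: ✗ does not match
  E. C: ✗ does not match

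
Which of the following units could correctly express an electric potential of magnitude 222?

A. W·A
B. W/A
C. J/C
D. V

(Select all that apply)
B, C, D

electric potential has SI base units: kg * m^2 / (A * s^3)

Checking each option against kg * m^2 / (A * s^3):
  A. W·A: ✗ does not match
  B. W/A: ✓ matches
  C. J/C: ✓ matches
  D. V: ✓ matches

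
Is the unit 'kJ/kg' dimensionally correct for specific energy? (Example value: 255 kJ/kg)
Yes

specific energy has SI base units: m^2 / s^2
kJ/kg reduces to the same SI base units, so it is a valid unit for specific energy.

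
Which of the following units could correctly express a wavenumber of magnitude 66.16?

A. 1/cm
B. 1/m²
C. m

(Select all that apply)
A

wavenumber has SI base units: 1 / m

Checking each option against 1 / m:
  A. 1/cm: ✓ matches
  B. 1/m²: ✗ does not match
  C. m: ✗ does not match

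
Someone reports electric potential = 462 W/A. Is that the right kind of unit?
Yes

electric potential has SI base units: kg * m^2 / (A * s^3)
W/A reduces to the same SI base units, so it is a valid unit for electric potential.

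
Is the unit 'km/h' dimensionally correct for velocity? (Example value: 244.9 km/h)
Yes

velocity has SI base units: m / s
km/h reduces to the same SI base units, so it is a valid unit for velocity.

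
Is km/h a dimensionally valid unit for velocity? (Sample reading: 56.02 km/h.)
Yes

velocity has SI base units: m / s
km/h reduces to the same SI base units, so it is a valid unit for velocity.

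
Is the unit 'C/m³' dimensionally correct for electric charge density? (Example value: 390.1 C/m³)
Yes

electric charge density has SI base units: A * s / m^3
C/m³ reduces to the same SI base units, so it is a valid unit for electric charge density.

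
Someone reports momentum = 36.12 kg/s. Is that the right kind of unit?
No

momentum has SI base units: kg * m / s
kg/s does NOT reduce to kg * m / s; a valid unit for momentum would be e.g. kg·m/s.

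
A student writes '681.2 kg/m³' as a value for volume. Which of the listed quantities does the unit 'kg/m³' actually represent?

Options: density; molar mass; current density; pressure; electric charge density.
density

volume should have units dimensionally equivalent to m^3 (e.g. m³).
The given unit 'kg/m³' reduces to kg / m^3. Of the listed options, that is the dimensionality of density.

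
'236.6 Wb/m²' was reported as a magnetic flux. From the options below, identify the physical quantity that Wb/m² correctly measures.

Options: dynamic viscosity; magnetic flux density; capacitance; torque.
magnetic flux density

magnetic flux should have units dimensionally equivalent to kg * m^2 / (A * s^2) (e.g. Wb).
The given unit 'Wb/m²' reduces to kg / (A * s^2). Of the listed options, that is the dimensionality of magnetic flux density.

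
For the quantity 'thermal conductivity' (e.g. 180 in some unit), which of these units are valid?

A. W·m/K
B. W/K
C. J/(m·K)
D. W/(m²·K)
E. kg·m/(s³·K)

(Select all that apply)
E

thermal conductivity has SI base units: kg * m / (s^3 * K)

Checking each option against kg * m / (s^3 * K):
  A. W·m/K: ✗ does not match
  B. W/K: ✗ does not match
  C. J/(m·K): ✗ does not match
  D. W/(m²·K): ✗ does not match
  E. kg·m/(s³·K): ✓ matches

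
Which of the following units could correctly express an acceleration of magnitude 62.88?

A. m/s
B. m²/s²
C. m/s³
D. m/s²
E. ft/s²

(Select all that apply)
D, E

acceleration has SI base units: m / s^2

Checking each option against m / s^2:
  A. m/s: ✗ does not match
  B. m²/s²: ✗ does not match
  C. m/s³: ✗ does not match
  D. m/s²: ✓ matches
  E. ft/s²: ✓ matches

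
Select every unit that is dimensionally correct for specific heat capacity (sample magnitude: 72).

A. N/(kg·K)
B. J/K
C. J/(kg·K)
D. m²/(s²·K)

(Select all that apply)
C, D

specific heat capacity has SI base units: m^2 / (s^2 * K)

Checking each option against m^2 / (s^2 * K):
  A. N/(kg·K): ✗ does not match
  B. J/K: ✗ does not match
  C. J/(kg·K): ✓ matches
  D. m²/(s²·K): ✓ matches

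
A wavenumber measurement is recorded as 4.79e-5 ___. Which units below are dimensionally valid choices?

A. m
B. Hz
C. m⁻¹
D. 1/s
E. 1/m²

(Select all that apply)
C

wavenumber has SI base units: 1 / m

Checking each option against 1 / m:
  A. m: ✗ does not match
  B. Hz: ✗ does not match
  C. m⁻¹: ✓ matches
  D. 1/s: ✗ does not match
  E. 1/m²: ✗ does not match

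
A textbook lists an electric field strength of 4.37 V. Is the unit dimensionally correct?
No

electric field strength has SI base units: kg * m / (A * s^3)
V does NOT reduce to kg * m / (A * s^3); a valid unit for electric field strength would be e.g. V/m.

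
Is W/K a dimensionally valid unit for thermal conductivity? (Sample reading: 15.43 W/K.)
No

thermal conductivity has SI base units: kg * m / (s^3 * K)
W/K does NOT reduce to kg * m / (s^3 * K); a valid unit for thermal conductivity would be e.g. W/(m·K).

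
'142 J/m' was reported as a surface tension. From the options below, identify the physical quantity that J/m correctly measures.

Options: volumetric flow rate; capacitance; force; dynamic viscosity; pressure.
force

surface tension should have units dimensionally equivalent to kg / s^2 (e.g. N/m).
The given unit 'J/m' reduces to kg * m / s^2. Of the listed options, that is the dimensionality of force.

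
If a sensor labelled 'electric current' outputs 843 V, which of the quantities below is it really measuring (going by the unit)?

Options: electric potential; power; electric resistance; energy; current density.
electric potential

electric current should have units dimensionally equivalent to A (e.g. A).
The given unit 'V' reduces to kg * m^2 / (A * s^3). Of the listed options, that is the dimensionality of electric potential.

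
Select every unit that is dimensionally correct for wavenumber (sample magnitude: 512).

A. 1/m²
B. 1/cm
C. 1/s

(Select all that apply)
B

wavenumber has SI base units: 1 / m

Checking each option against 1 / m:
  A. 1/m²: ✗ does not match
  B. 1/cm: ✓ matches
  C. 1/s: ✗ does not match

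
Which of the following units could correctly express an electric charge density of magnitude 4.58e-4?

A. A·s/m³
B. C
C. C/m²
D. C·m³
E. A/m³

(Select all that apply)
A

electric charge density has SI base units: A * s / m^3

Checking each option against A * s / m^3:
  A. A·s/m³: ✓ matches
  B. C: ✗ does not match
  C. C/m²: ✗ does not match
  D. C·m³: ✗ does not match
  E. A/m³: ✗ does not match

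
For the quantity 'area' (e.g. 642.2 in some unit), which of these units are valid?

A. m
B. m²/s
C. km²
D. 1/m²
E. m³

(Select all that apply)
C

area has SI base units: m^2

Checking each option against m^2:
  A. m: ✗ does not match
  B. m²/s: ✗ does not match
  C. km²: ✓ matches
  D. 1/m²: ✗ does not match
  E. m³: ✗ does not match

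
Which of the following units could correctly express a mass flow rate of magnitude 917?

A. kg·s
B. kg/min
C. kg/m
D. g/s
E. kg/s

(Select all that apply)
B, D, E

mass flow rate has SI base units: kg / s

Checking each option against kg / s:
  A. kg·s: ✗ does not match
  B. kg/min: ✓ matches
  C. kg/m: ✗ does not match
  D. g/s: ✓ matches
  E. kg/s: ✓ matches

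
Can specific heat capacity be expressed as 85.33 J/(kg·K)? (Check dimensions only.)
Yes

specific heat capacity has SI base units: m^2 / (s^2 * K)
J/(kg·K) reduces to the same SI base units, so it is a valid unit for specific heat capacity.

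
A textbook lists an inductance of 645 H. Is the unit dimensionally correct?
Yes

inductance has SI base units: kg * m^2 / (A^2 * s^2)
H reduces to the same SI base units, so it is a valid unit for inductance.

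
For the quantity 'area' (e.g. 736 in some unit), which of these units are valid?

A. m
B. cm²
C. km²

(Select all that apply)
B, C

area has SI base units: m^2

Checking each option against m^2:
  A. m: ✗ does not match
  B. cm²: ✓ matches
  C. km²: ✓ matches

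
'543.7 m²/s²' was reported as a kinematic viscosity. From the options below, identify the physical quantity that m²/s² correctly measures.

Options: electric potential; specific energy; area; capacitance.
specific energy

kinematic viscosity should have units dimensionally equivalent to m^2 / s (e.g. m²/s).
The given unit 'm²/s²' reduces to m^2 / s^2. Of the listed options, that is the dimensionality of specific energy.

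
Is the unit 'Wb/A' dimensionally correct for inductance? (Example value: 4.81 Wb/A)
Yes

inductance has SI base units: kg * m^2 / (A^2 * s^2)
Wb/A reduces to the same SI base units, so it is a valid unit for inductance.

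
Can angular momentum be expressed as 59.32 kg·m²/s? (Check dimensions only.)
Yes

angular momentum has SI base units: kg * m^2 / s
kg·m²/s reduces to the same SI base units, so it is a valid unit for angular momentum.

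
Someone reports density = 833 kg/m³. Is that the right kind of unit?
Yes

density has SI base units: kg / m^3
kg/m³ reduces to the same SI base units, so it is a valid unit for density.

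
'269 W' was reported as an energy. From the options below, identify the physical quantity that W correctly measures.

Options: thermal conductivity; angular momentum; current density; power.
power

energy should have units dimensionally equivalent to kg * m^2 / s^2 (e.g. J).
The given unit 'W' reduces to kg * m^2 / s^3. Of the listed options, that is the dimensionality of power.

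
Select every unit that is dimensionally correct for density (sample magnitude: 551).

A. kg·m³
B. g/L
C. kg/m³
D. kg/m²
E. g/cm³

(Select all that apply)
B, C, E

density has SI base units: kg / m^3

Checking each option against kg / m^3:
  A. kg·m³: ✗ does not match
  B. g/L: ✓ matches
  C. kg/m³: ✓ matches
  D. kg/m²: ✗ does not match
  E. g/cm³: ✓ matches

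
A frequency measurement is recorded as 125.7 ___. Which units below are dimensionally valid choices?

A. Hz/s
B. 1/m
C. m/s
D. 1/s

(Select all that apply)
D

frequency has SI base units: 1 / s

Checking each option against 1 / s:
  A. Hz/s: ✗ does not match
  B. 1/m: ✗ does not match
  C. m/s: ✗ does not match
  D. 1/s: ✓ matches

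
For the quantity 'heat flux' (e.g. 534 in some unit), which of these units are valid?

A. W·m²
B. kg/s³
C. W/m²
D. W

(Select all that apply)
B, C

heat flux has SI base units: kg / s^3

Checking each option against kg / s^3:
  A. W·m²: ✗ does not match
  B. kg/s³: ✓ matches
  C. W/m²: ✓ matches
  D. W: ✗ does not match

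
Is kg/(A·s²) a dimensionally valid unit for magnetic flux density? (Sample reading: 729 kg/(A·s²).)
Yes

magnetic flux density has SI base units: kg / (A * s^2)
kg/(A·s²) reduces to the same SI base units, so it is a valid unit for magnetic flux density.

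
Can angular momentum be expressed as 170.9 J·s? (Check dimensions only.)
Yes

angular momentum has SI base units: kg * m^2 / s
J·s reduces to the same SI base units, so it is a valid unit for angular momentum.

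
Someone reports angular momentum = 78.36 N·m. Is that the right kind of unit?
No

angular momentum has SI base units: kg * m^2 / s
N·m does NOT reduce to kg * m^2 / s; a valid unit for angular momentum would be e.g. kg·m²/s.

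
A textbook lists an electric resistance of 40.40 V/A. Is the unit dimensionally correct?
Yes

electric resistance has SI base units: kg * m^2 / (A^2 * s^3)
V/A reduces to the same SI base units, so it is a valid unit for electric resistance.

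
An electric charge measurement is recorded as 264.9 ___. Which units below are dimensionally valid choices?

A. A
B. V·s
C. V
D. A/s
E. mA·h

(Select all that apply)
E

electric charge has SI base units: A * s

Checking each option against A * s:
  A. A: ✗ does not match
  B. V·s: ✗ does not match
  C. V: ✗ does not match
  D. A/s: ✗ does not match
  E. mA·h: ✓ matches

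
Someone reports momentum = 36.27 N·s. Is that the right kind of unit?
Yes

momentum has SI base units: kg * m / s
N·s reduces to the same SI base units, so it is a valid unit for momentum.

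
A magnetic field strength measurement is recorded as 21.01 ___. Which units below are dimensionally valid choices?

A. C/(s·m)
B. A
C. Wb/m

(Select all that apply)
A

magnetic field strength has SI base units: A / m

Checking each option against A / m:
  A. C/(s·m): ✓ matches
  B. A: ✗ does not match
  C. Wb/m: ✗ does not match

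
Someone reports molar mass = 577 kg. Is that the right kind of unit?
No

molar mass has SI base units: kg / mol
kg does NOT reduce to kg / mol; a valid unit for molar mass would be e.g. kg/mol.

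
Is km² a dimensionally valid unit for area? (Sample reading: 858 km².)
Yes

area has SI base units: m^2
km² reduces to the same SI base units, so it is a valid unit for area.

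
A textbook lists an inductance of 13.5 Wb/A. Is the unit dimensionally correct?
Yes

inductance has SI base units: kg * m^2 / (A^2 * s^2)
Wb/A reduces to the same SI base units, so it is a valid unit for inductance.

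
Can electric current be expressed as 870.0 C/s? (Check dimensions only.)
Yes

electric current has SI base units: A
C/s reduces to the same SI base units, so it is a valid unit for electric current.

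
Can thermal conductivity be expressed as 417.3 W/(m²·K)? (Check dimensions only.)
No

thermal conductivity has SI base units: kg * m / (s^3 * K)
W/(m²·K) does NOT reduce to kg * m / (s^3 * K); a valid unit for thermal conductivity would be e.g. W/(m·K).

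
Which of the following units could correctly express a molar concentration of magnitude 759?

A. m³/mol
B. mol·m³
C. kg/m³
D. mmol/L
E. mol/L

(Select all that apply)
D, E

molar concentration has SI base units: mol / m^3

Checking each option against mol / m^3:
  A. m³/mol: ✗ does not match
  B. mol·m³: ✗ does not match
  C. kg/m³: ✗ does not match
  D. mmol/L: ✓ matches
  E. mol/L: ✓ matches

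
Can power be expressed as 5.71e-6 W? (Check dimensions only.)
Yes

power has SI base units: kg * m^2 / s^3
W reduces to the same SI base units, so it is a valid unit for power.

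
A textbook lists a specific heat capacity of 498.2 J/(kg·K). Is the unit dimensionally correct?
Yes

specific heat capacity has SI base units: m^2 / (s^2 * K)
J/(kg·K) reduces to the same SI base units, so it is a valid unit for specific heat capacity.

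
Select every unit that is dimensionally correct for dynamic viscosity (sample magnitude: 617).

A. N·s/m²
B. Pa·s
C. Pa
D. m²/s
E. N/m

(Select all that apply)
A, B

dynamic viscosity has SI base units: kg / (m * s)

Checking each option against kg / (m * s):
  A. N·s/m²: ✓ matches
  B. Pa·s: ✓ matches
  C. Pa: ✗ does not match
  D. m²/s: ✗ does not match
  E. N/m: ✗ does not match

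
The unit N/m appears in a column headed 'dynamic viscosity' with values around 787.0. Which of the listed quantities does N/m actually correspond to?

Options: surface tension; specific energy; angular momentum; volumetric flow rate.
surface tension

dynamic viscosity should have units dimensionally equivalent to kg / (m * s) (e.g. Pa·s).
The given unit 'N/m' reduces to kg / s^2. Of the listed options, that is the dimensionality of surface tension.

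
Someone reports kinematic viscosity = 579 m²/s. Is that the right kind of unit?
Yes

kinematic viscosity has SI base units: m^2 / s
m²/s reduces to the same SI base units, so it is a valid unit for kinematic viscosity.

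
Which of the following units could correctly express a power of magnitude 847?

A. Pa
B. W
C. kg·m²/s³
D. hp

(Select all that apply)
B, C, D

power has SI base units: kg * m^2 / s^3

Checking each option against kg * m^2 / s^3:
  A. Pa: ✗ does not match
  B. W: ✓ matches
  C. kg·m²/s³: ✓ matches
  D. hp: ✓ matches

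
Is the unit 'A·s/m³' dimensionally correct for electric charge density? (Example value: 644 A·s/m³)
Yes

electric charge density has SI base units: A * s / m^3
A·s/m³ reduces to the same SI base units, so it is a valid unit for electric charge density.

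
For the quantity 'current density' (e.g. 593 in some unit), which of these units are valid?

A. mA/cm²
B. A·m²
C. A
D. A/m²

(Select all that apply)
A, D

current density has SI base units: A / m^2

Checking each option against A / m^2:
  A. mA/cm²: ✓ matches
  B. A·m²: ✗ does not match
  C. A: ✗ does not match
  D. A/m²: ✓ matches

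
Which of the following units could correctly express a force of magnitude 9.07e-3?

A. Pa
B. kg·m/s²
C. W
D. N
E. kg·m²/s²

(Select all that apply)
B, D

force has SI base units: kg * m / s^2

Checking each option against kg * m / s^2:
  A. Pa: ✗ does not match
  B. kg·m/s²: ✓ matches
  C. W: ✗ does not match
  D. N: ✓ matches
  E. kg·m²/s²: ✗ does not match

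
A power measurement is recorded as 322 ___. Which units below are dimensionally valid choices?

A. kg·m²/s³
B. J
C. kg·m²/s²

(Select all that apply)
A

power has SI base units: kg * m^2 / s^3

Checking each option against kg * m^2 / s^3:
  A. kg·m²/s³: ✓ matches
  B. J: ✗ does not match
  C. kg·m²/s²: ✗ does not match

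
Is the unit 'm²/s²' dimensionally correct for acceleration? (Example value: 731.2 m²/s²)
No

acceleration has SI base units: m / s^2
m²/s² does NOT reduce to m / s^2; a valid unit for acceleration would be e.g. m/s².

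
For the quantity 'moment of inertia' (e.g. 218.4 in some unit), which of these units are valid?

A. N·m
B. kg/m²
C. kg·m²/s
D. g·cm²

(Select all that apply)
D

moment of inertia has SI base units: kg * m^2

Checking each option against kg * m^2:
  A. N·m: ✗ does not match
  B. kg/m²: ✗ does not match
  C. kg·m²/s: ✗ does not match
  D. g·cm²: ✓ matches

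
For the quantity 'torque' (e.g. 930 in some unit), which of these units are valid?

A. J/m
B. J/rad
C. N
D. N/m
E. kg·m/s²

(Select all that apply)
B

torque has SI base units: kg * m^2 / s^2

Checking each option against kg * m^2 / s^2:
  A. J/m: ✗ does not match
  B. J/rad: ✓ matches
  C. N: ✗ does not match
  D. N/m: ✗ does not match
  E. kg·m/s²: ✗ does not match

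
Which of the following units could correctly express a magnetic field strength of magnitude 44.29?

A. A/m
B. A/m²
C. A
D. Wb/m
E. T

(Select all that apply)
A

magnetic field strength has SI base units: A / m

Checking each option against A / m:
  A. A/m: ✓ matches
  B. A/m²: ✗ does not match
  C. A: ✗ does not match
  D. Wb/m: ✗ does not match
  E. T: ✗ does not match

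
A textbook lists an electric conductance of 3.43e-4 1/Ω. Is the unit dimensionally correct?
Yes

electric conductance has SI base units: A^2 * s^3 / (kg * m^2)
1/Ω reduces to the same SI base units, so it is a valid unit for electric conductance.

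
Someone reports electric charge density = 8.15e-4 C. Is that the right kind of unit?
No

electric charge density has SI base units: A * s / m^3
C does NOT reduce to A * s / m^3; a valid unit for electric charge density would be e.g. C/m³.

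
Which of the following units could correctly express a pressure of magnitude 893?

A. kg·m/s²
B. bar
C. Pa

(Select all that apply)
B, C

pressure has SI base units: kg / (m * s^2)

Checking each option against kg / (m * s^2):
  A. kg·m/s²: ✗ does not match
  B. bar: ✓ matches
  C. Pa: ✓ matches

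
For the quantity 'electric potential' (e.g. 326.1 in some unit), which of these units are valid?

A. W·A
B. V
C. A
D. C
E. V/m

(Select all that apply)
B

electric potential has SI base units: kg * m^2 / (A * s^3)

Checking each option against kg * m^2 / (A * s^3):
  A. W·A: ✗ does not match
  B. V: ✓ matches
  C. A: ✗ does not match
  D. C: ✗ does not match
  E. V/m: ✗ does not match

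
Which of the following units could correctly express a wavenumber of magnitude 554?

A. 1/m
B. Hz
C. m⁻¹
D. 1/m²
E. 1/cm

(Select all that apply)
A, C, E

wavenumber has SI base units: 1 / m

Checking each option against 1 / m:
  A. 1/m: ✓ matches
  B. Hz: ✗ does not match
  C. m⁻¹: ✓ matches
  D. 1/m²: ✗ does not match
  E. 1/cm: ✓ matches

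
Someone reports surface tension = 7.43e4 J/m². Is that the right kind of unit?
Yes

surface tension has SI base units: kg / s^2
J/m² reduces to the same SI base units, so it is a valid unit for surface tension.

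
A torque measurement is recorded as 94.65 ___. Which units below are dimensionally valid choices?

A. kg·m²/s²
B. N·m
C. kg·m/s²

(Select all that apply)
A, B

torque has SI base units: kg * m^2 / s^2

Checking each option against kg * m^2 / s^2:
  A. kg·m²/s²: ✓ matches
  B. N·m: ✓ matches
  C. kg·m/s²: ✗ does not match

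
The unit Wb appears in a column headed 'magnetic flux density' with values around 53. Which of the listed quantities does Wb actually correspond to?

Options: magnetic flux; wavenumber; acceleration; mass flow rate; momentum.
magnetic flux

magnetic flux density should have units dimensionally equivalent to kg / (A * s^2) (e.g. T).
The given unit 'Wb' reduces to kg * m^2 / (A * s^2). Of the listed options, that is the dimensionality of magnetic flux.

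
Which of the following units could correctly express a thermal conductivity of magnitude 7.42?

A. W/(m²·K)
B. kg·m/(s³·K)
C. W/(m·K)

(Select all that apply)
B, C

thermal conductivity has SI base units: kg * m / (s^3 * K)

Checking each option against kg * m / (s^3 * K):
  A. W/(m²·K): ✗ does not match
  B. kg·m/(s³·K): ✓ matches
  C. W/(m·K): ✓ matches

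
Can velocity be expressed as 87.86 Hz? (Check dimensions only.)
No

velocity has SI base units: m / s
Hz does NOT reduce to m / s; a valid unit for velocity would be e.g. m/s.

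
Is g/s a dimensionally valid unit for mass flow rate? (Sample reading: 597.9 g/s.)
Yes

mass flow rate has SI base units: kg / s
g/s reduces to the same SI base units, so it is a valid unit for mass flow rate.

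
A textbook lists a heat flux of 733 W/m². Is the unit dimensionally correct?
Yes

heat flux has SI base units: kg / s^3
W/m² reduces to the same SI base units, so it is a valid unit for heat flux.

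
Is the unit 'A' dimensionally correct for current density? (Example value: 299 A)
No

current density has SI base units: A / m^2
A does NOT reduce to A / m^2; a valid unit for current density would be e.g. A/m².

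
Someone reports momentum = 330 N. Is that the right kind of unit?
No

momentum has SI base units: kg * m / s
N does NOT reduce to kg * m / s; a valid unit for momentum would be e.g. kg·m/s.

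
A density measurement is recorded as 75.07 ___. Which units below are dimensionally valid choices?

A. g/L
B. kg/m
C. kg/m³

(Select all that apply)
A, C

density has SI base units: kg / m^3

Checking each option against kg / m^3:
  A. g/L: ✓ matches
  B. kg/m: ✗ does not match
  C. kg/m³: ✓ matches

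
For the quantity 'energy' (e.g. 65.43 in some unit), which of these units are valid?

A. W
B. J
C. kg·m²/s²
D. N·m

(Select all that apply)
B, C, D

energy has SI base units: kg * m^2 / s^2

Checking each option against kg * m^2 / s^2:
  A. W: ✗ does not match
  B. J: ✓ matches
  C. kg·m²/s²: ✓ matches
  D. N·m: ✓ matches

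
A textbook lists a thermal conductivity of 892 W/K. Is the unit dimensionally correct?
No

thermal conductivity has SI base units: kg * m / (s^3 * K)
W/K does NOT reduce to kg * m / (s^3 * K); a valid unit for thermal conductivity would be e.g. W/(m·K).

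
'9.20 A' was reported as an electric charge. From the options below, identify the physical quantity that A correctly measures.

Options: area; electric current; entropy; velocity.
electric current

electric charge should have units dimensionally equivalent to A * s (e.g. C).
The given unit 'A' reduces to A. Of the listed options, that is the dimensionality of electric current.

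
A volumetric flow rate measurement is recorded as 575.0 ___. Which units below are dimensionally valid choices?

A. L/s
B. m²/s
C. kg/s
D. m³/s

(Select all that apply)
A, D

volumetric flow rate has SI base units: m^3 / s

Checking each option against m^3 / s:
  A. L/s: ✓ matches
  B. m²/s: ✗ does not match
  C. kg/s: ✗ does not match
  D. m³/s: ✓ matches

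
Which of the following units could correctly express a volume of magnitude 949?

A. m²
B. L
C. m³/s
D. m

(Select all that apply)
B

volume has SI base units: m^3

Checking each option against m^3:
  A. m²: ✗ does not match
  B. L: ✓ matches
  C. m³/s: ✗ does not match
  D. m: ✗ does not match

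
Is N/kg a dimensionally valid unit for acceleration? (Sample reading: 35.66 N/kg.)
Yes

acceleration has SI base units: m / s^2
N/kg reduces to the same SI base units, so it is a valid unit for acceleration.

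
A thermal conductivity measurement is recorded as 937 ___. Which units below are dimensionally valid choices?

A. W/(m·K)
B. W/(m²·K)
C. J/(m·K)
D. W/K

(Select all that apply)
A

thermal conductivity has SI base units: kg * m / (s^3 * K)

Checking each option against kg * m / (s^3 * K):
  A. W/(m·K): ✓ matches
  B. W/(m²·K): ✗ does not match
  C. J/(m·K): ✗ does not match
  D. W/K: ✗ does not match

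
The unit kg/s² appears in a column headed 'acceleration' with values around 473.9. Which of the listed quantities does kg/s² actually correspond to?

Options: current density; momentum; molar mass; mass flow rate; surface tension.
surface tension

acceleration should have units dimensionally equivalent to m / s^2 (e.g. m/s²).
The given unit 'kg/s²' reduces to kg / s^2. Of the listed options, that is the dimensionality of surface tension.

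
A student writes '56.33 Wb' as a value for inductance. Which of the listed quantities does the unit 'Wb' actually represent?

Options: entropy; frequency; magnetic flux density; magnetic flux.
magnetic flux

inductance should have units dimensionally equivalent to kg * m^2 / (A^2 * s^2) (e.g. H).
The given unit 'Wb' reduces to kg * m^2 / (A * s^2). Of the listed options, that is the dimensionality of magnetic flux.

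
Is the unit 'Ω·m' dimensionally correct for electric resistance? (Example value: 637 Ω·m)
No

electric resistance has SI base units: kg * m^2 / (A^2 * s^3)
Ω·m does NOT reduce to kg * m^2 / (A^2 * s^3); a valid unit for electric resistance would be e.g. Ω.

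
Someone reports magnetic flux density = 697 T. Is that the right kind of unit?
Yes

magnetic flux density has SI base units: kg / (A * s^2)
T reduces to the same SI base units, so it is a valid unit for magnetic flux density.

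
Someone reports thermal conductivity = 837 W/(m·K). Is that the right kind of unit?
Yes

thermal conductivity has SI base units: kg * m / (s^3 * K)
W/(m·K) reduces to the same SI base units, so it is a valid unit for thermal conductivity.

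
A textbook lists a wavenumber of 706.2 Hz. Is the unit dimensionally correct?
No

wavenumber has SI base units: 1 / m
Hz does NOT reduce to 1 / m; a valid unit for wavenumber would be e.g. 1/m.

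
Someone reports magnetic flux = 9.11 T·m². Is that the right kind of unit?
Yes

magnetic flux has SI base units: kg * m^2 / (A * s^2)
T·m² reduces to the same SI base units, so it is a valid unit for magnetic flux.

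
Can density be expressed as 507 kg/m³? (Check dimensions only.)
Yes

density has SI base units: kg / m^3
kg/m³ reduces to the same SI base units, so it is a valid unit for density.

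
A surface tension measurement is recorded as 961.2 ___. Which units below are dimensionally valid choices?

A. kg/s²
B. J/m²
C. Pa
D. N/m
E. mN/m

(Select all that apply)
A, B, D, E

surface tension has SI base units: kg / s^2

Checking each option against kg / s^2:
  A. kg/s²: ✓ matches
  B. J/m²: ✓ matches
  C. Pa: ✗ does not match
  D. N/m: ✓ matches
  E. mN/m: ✓ matches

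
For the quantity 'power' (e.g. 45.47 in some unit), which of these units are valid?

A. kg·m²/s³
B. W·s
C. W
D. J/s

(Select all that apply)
A, C, D

power has SI base units: kg * m^2 / s^3

Checking each option against kg * m^2 / s^3:
  A. kg·m²/s³: ✓ matches
  B. W·s: ✗ does not match
  C. W: ✓ matches
  D. J/s: ✓ matches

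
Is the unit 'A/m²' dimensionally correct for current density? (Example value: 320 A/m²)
Yes

current density has SI base units: A / m^2
A/m² reduces to the same SI base units, so it is a valid unit for current density.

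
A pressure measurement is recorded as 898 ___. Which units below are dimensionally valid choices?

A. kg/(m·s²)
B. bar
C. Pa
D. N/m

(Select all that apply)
A, B, C

pressure has SI base units: kg / (m * s^2)

Checking each option against kg / (m * s^2):
  A. kg/(m·s²): ✓ matches
  B. bar: ✓ matches
  C. Pa: ✓ matches
  D. N/m: ✗ does not match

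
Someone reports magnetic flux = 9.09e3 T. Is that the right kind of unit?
No

magnetic flux has SI base units: kg * m^2 / (A * s^2)
T does NOT reduce to kg * m^2 / (A * s^2); a valid unit for magnetic flux would be e.g. Wb.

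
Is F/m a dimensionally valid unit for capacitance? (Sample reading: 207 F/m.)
No

capacitance has SI base units: A^2 * s^4 / (kg * m^2)
F/m does NOT reduce to A^2 * s^4 / (kg * m^2); a valid unit for capacitance would be e.g. F.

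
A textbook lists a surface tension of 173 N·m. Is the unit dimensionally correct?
No

surface tension has SI base units: kg / s^2
N·m does NOT reduce to kg / s^2; a valid unit for surface tension would be e.g. N/m.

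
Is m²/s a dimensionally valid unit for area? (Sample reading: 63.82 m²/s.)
No

area has SI base units: m^2
m²/s does NOT reduce to m^2; a valid unit for area would be e.g. m².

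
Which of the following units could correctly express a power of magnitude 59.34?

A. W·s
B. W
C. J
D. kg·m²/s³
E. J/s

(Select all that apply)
B, D, E

power has SI base units: kg * m^2 / s^3

Checking each option against kg * m^2 / s^3:
  A. W·s: ✗ does not match
  B. W: ✓ matches
  C. J: ✗ does not match
  D. kg·m²/s³: ✓ matches
  E. J/s: ✓ matches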